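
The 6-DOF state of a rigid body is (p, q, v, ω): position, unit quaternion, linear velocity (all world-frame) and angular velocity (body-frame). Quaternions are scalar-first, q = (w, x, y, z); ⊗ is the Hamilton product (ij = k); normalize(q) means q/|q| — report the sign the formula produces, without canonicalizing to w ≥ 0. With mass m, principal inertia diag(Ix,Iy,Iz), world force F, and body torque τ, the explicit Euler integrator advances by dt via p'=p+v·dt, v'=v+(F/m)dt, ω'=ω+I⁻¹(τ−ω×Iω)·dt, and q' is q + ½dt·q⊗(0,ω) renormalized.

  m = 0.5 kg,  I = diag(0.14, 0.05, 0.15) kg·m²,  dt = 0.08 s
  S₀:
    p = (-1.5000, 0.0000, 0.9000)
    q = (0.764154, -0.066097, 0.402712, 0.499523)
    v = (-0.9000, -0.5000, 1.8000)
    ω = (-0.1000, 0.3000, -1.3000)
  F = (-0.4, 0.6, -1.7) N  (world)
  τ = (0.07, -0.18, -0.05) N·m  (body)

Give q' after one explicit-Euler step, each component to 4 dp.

q⊗(0,ω) = (0.5219566, -0.7497979, 0.0933678, -0.9729581)
q + ½dt·q⊗(0,ω), renormalized = (0.7839, -0.0960, 0.4059, 0.4599)

q' = (0.7839, -0.0960, 0.4059, 0.4599)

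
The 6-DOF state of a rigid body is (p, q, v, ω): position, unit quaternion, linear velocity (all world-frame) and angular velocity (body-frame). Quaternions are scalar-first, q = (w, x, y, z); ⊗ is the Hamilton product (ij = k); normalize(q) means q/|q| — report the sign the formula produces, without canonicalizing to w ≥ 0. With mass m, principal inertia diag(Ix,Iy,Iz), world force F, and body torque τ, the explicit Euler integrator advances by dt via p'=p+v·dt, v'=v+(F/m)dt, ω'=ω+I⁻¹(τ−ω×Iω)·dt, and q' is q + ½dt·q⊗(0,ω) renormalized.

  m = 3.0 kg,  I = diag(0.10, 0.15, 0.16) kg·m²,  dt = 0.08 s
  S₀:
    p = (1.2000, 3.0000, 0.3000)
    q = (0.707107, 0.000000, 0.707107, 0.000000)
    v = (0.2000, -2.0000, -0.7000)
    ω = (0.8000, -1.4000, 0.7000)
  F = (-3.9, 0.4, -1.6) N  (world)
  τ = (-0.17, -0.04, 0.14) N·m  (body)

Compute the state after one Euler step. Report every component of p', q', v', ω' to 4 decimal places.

p' = (1.2160, 2.8400, 0.2440)
q' = (0.7449, 0.0423, 0.6659, -0.0028)
v' = (0.0960, -1.9893, -0.7427)
ω' = (0.6718, -1.4034, 0.7980)

linear accel F/m = (-1.3000, 0.1333, -0.5333)
p' = p + v·dt = (1.2160, 2.8400, 0.2440)
new velocity v' = (0.0960, -1.9893, -0.7427)
precession coupling ω×(Iω) = (-0.0098, -0.0336, -0.0560)
angular accel α = (-1.6020, -0.0427, 1.2250)
ω' = ω + α·dt = (0.6718, -1.4034, 0.7980)
q⊗(0,ω) = (0.9899498, 1.0606605, -0.9899498, -0.0707107)
updated quaternion q' = (0.7449, 0.0423, 0.6659, -0.0028)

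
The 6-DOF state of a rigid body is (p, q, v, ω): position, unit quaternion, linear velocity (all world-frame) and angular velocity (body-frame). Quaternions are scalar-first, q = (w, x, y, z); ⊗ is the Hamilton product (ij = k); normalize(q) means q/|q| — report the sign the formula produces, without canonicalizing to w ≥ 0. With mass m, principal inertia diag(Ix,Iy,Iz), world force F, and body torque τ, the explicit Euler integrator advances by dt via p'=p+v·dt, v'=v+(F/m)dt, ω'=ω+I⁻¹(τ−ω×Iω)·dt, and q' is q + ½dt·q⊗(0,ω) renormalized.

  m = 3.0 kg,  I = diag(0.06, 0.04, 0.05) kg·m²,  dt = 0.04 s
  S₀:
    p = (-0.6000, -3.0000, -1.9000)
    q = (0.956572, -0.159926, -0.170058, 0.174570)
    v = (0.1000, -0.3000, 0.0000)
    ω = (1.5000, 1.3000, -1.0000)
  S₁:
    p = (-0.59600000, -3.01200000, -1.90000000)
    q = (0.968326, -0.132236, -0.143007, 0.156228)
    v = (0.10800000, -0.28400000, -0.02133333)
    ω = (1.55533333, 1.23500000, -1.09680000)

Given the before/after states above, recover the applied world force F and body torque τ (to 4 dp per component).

ω₁ − ω₀ = (0.05533333, -0.06500000, -0.09680000)
gyro term ω₀×Iω₀ = (-0.0130, -0.0150, -0.0390)
I·α + gyro = (0.0700, -0.0800, -0.1600)
v₁ − v₀ = (0.00800000, 0.01600000, -0.02133333)
applied force F = (0.6000, 1.2000, -1.6000)

F = (0.6000, 1.2000, -1.6000)
τ = (0.0700, -0.0800, -0.1600)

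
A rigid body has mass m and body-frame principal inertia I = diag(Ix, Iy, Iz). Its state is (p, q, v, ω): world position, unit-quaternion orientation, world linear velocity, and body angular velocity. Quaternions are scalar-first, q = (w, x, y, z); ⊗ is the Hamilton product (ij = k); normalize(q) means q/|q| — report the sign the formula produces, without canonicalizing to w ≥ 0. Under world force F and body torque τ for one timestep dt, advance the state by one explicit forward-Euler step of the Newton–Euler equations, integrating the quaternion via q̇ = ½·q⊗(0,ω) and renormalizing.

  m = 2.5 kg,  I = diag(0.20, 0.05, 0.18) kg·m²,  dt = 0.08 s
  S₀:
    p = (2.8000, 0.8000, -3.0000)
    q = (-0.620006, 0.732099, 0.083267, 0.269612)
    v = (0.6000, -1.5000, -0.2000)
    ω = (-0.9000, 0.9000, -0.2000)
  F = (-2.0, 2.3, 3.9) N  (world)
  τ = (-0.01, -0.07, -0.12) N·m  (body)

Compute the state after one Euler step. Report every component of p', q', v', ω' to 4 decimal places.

gyro term ω×Iω = (-0.0234, 0.0036, 0.1215)
angular accel α = (0.0670, -1.4720, -1.3417)
new body rate ω' = (-0.8946, 0.7822, -0.3073)
q⊗(0,ω) = (0.6378712, 0.2987012, -0.6542364, 0.8578306)
updated quaternion q' = (-0.5937, 0.7431, 0.0570, 0.3035)
a = F/m = (-0.8000, 0.9200, 1.5600)
p + v·dt = (2.8480, 0.6800, -3.0160)
new velocity v' = (0.5360, -1.4264, -0.0752)

p' = (2.8480, 0.6800, -3.0160)
q' = (-0.5937, 0.7431, 0.0570, 0.3035)
v' = (0.5360, -1.4264, -0.0752)
ω' = (-0.8946, 0.7822, -0.3073)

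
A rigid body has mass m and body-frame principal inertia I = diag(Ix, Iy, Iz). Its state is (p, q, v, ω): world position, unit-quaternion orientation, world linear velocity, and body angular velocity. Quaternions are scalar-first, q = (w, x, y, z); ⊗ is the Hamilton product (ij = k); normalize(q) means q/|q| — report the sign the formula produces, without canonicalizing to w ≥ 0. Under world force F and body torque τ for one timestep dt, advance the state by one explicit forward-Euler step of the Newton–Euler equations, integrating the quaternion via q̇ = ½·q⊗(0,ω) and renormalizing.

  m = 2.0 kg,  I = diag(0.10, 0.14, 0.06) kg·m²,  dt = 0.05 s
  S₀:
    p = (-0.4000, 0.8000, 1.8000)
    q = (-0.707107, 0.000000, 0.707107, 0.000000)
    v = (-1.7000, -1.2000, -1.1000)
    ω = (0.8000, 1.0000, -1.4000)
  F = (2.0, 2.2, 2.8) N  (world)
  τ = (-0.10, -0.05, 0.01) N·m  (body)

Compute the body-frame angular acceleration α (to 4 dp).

gyro term ω×Iω = (0.1120, -0.0448, 0.0320)
(τ − ω×Iω)/I = (-2.1200, -0.0371, -0.3667)

α = (-2.1200, -0.0371, -0.3667)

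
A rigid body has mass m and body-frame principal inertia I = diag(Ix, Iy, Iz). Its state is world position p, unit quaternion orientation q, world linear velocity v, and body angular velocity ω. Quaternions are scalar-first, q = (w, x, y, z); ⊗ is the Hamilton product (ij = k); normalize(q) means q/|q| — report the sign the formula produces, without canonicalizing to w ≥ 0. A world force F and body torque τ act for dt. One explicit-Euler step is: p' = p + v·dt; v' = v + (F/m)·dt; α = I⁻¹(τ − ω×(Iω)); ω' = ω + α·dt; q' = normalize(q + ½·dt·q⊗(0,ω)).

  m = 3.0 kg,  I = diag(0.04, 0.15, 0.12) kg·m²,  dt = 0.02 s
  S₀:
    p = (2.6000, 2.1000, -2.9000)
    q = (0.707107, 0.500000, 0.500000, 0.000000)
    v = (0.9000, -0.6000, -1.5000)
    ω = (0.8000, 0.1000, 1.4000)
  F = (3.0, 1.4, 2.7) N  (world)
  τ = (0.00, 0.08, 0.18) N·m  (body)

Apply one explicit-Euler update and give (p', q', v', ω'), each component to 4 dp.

a = F/m = (1.0000, 0.4667, 0.9000)
new position p' = (2.6180, 2.0880, -2.9300)
new velocity v' = (0.9200, -0.5907, -1.4820)
gyro term ω×Iω = (-0.0042, -0.0896, 0.0088)
α = I⁻¹(τ − ω×Iω) = (0.1050, 1.1307, 1.4267)
ω + α·dt = (0.8021, 0.1226, 1.4285)
Hamilton product q⊗(0,ω) = (-0.4500000, 1.2656856, -0.6292893, 0.6399498)
q + ½dt·q⊗(0,ω), renormalized = (0.7025, 0.5126, 0.4936, 0.0064)

p' = (2.6180, 2.0880, -2.9300)
q' = (0.7025, 0.5126, 0.4936, 0.0064)
v' = (0.9200, -0.5907, -1.4820)
ω' = (0.8021, 0.1226, 1.4285)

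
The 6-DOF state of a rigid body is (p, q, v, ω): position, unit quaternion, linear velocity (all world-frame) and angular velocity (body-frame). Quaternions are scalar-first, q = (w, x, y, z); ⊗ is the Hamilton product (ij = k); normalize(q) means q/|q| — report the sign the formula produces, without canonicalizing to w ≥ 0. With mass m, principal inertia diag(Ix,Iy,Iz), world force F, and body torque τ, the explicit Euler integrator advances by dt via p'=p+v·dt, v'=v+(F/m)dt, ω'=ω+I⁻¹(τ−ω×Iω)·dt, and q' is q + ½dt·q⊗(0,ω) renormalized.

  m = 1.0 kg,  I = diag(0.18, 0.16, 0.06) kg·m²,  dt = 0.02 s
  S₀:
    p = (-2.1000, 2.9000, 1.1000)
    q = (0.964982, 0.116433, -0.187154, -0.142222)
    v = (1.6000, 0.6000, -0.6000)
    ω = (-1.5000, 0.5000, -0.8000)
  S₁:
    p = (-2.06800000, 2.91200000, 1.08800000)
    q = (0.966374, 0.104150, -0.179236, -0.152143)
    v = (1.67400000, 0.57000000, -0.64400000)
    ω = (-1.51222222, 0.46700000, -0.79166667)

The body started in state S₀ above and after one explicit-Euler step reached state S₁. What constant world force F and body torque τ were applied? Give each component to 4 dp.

v₁ − v₀ = (0.07400000, -0.03000000, -0.04400000)
applied force F = (3.7000, -1.5000, -2.2000)
ω₁ − ω₀ = (-0.01222222, -0.03300000, 0.00833333)
I·α + gyro = (-0.0700, -0.1200, 0.0400)

F = (3.7000, -1.5000, -2.2000)
τ = (-0.0700, -0.1200, 0.0400)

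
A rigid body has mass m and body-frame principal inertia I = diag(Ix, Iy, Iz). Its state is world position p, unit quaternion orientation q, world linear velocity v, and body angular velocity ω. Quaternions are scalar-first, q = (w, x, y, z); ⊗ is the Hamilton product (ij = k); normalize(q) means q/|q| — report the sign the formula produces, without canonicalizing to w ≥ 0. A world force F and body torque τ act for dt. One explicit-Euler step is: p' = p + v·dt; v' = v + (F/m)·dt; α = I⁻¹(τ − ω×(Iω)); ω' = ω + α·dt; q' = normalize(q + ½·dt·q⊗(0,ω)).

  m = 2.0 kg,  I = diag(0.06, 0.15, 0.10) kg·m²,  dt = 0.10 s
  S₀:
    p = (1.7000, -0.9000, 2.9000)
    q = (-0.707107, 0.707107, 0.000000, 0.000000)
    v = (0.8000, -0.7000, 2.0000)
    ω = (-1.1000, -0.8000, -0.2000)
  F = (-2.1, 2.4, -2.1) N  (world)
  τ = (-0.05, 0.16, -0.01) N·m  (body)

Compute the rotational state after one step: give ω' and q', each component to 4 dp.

ω' = (-1.1700, -0.6875, -0.2892)
q' = (-0.6666, 0.7442, 0.0353, -0.0212)

(τ − ω×Iω)/I = (-0.7000, 1.1253, -0.8920)
new body rate ω' = (-1.1700, -0.6875, -0.2892)
q⊗(0,ω) = (0.7778177, 0.7778177, 0.7071070, -0.4242642)
q' = normalize(q + ½dt·q⊗(0,ω)) = (-0.6666, 0.7442, 0.0353, -0.0212)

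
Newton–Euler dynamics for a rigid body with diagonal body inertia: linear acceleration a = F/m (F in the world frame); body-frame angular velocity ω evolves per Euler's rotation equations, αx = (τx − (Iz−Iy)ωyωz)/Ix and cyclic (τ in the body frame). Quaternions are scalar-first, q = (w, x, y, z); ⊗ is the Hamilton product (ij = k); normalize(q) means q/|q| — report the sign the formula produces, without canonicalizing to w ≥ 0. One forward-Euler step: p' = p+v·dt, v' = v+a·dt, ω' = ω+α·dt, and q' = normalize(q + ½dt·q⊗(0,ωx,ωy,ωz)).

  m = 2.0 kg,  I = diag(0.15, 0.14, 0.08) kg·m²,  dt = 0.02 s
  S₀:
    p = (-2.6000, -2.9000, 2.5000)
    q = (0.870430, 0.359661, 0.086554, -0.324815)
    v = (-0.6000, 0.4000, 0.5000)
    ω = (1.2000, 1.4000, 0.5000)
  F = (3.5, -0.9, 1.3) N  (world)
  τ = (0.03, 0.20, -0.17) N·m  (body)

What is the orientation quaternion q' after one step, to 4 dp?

q' = (0.8664, 0.3750, 0.0930, -0.3164)

q⊗(0,ω) = (-0.3903613, 1.5425340, 0.6489935, 0.8348756)
updated quaternion q' = (0.8664, 0.3750, 0.0930, -0.3164)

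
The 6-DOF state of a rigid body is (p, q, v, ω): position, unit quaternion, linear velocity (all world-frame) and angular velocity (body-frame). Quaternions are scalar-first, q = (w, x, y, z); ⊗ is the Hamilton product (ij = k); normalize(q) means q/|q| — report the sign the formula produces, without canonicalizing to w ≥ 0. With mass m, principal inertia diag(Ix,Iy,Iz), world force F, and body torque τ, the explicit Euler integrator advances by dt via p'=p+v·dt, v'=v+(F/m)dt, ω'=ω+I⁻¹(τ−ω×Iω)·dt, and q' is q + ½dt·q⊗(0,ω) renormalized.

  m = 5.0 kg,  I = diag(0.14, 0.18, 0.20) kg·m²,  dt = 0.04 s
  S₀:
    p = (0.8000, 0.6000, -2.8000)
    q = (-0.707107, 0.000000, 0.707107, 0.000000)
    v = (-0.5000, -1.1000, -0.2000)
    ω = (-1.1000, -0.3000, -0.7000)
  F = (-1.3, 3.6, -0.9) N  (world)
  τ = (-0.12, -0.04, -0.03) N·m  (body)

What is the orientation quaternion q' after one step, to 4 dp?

Hamilton product q⊗(0,ω) = (0.2121321, 0.2828428, 0.2121321, 1.2727926)
updated quaternion q' = (-0.7026, 0.0057, 0.7111, 0.0254)

q' = (-0.7026, 0.0057, 0.7111, 0.0254)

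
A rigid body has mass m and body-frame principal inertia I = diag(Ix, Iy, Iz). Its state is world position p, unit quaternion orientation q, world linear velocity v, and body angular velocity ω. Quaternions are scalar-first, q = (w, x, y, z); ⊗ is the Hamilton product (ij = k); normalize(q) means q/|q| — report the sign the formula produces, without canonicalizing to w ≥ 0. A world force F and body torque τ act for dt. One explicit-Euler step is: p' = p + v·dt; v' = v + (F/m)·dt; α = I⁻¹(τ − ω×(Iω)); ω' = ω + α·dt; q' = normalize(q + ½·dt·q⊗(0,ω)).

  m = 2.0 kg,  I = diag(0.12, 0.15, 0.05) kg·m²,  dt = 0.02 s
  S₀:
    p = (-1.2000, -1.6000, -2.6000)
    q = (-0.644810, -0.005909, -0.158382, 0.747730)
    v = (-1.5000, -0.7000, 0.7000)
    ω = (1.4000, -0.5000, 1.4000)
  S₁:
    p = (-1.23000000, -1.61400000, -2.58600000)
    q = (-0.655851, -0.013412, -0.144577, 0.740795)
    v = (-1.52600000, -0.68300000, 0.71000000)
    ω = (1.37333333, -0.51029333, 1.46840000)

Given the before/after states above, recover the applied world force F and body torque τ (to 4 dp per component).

ω₁ − ω₀ = (-0.02666667, -0.01029333, 0.06840000)
precession coupling = (0.0700, 0.1372, -0.0210)
applied torque τ = (-0.0900, 0.0600, 0.1500)
velocity change Δv = (-0.02600000, 0.01700000, 0.01000000)
applied force F = (-2.6000, 1.7000, 1.0000)

F = (-2.6000, 1.7000, 1.0000)
τ = (-0.0900, 0.0600, 0.1500)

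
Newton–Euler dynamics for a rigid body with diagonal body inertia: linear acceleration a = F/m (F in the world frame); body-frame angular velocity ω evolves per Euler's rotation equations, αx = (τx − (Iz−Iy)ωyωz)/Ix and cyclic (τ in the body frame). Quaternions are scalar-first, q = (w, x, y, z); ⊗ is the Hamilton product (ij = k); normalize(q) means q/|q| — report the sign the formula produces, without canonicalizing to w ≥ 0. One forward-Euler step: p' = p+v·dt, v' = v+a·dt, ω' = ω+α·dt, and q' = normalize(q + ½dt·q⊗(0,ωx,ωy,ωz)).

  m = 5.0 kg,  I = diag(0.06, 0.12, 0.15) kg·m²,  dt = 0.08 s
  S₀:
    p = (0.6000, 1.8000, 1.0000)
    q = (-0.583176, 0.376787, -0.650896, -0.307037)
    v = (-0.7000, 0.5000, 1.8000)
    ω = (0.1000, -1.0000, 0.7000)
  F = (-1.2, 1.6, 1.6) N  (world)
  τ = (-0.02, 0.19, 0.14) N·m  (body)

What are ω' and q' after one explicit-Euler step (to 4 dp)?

ω' = (0.1013, -0.8691, 0.7779)
q' = (-0.6014, 0.3435, -0.6386, -0.3354)

angular accel α = (0.0167, 1.6358, 0.9733)
new body rate ω' = (0.1013, -0.8691, 0.7779)
2q̇ = q⊗(0,ω) = (-0.4736488, -0.8209818, 0.2887214, -0.7199206)
q' = normalize(q + ½dt·q⊗(0,ω)) = (-0.6014, 0.3435, -0.6386, -0.3354)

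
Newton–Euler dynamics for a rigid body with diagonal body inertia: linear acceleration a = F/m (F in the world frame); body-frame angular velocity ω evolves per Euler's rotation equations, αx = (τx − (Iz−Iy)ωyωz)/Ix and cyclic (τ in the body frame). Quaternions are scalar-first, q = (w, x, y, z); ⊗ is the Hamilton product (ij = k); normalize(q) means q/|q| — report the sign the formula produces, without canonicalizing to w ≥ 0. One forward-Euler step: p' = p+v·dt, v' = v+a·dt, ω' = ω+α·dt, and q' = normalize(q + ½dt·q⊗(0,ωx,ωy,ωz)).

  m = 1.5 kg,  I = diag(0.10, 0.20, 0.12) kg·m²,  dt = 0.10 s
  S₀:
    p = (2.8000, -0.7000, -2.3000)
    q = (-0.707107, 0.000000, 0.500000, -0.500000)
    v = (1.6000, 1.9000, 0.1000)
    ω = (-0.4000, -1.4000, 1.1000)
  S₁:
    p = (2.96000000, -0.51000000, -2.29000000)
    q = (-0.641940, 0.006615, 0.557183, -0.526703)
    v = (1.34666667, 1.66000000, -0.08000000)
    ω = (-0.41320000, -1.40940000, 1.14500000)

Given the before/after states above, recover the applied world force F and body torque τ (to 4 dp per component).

F = (-3.8000, -3.6000, -2.7000)
τ = (0.1100, -0.0100, 0.1100)

velocity change Δv = (-0.25333333, -0.24000000, -0.18000000)
applied force F = (-3.8000, -3.6000, -2.7000)
rate change Δω = (-0.01320000, -0.00940000, 0.04500000)
τ = I·(Δω/dt) + ω₀×(Iω₀) = (0.1100, -0.0100, 0.1100)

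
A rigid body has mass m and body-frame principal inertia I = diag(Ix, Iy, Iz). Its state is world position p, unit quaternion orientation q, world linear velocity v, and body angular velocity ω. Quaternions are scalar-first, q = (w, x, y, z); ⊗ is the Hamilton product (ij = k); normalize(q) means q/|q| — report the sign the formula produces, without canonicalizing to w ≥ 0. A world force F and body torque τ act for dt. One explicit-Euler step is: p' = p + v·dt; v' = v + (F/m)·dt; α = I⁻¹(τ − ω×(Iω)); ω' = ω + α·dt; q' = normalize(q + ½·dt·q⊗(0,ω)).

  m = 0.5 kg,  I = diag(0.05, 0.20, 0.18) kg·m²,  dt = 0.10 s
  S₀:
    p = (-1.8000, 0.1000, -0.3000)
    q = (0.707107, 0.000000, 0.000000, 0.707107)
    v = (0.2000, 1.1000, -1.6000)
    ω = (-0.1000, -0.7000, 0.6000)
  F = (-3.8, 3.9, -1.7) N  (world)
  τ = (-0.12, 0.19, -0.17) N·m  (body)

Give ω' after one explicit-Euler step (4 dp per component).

ω×(Iω) gyroscopic = (0.0084, 0.0078, 0.0105)
angular accel α = (-2.5680, 0.9110, -1.0028)
ω' = ω + α·dt = (-0.3568, -0.6089, 0.4997)

ω' = (-0.3568, -0.6089, 0.4997)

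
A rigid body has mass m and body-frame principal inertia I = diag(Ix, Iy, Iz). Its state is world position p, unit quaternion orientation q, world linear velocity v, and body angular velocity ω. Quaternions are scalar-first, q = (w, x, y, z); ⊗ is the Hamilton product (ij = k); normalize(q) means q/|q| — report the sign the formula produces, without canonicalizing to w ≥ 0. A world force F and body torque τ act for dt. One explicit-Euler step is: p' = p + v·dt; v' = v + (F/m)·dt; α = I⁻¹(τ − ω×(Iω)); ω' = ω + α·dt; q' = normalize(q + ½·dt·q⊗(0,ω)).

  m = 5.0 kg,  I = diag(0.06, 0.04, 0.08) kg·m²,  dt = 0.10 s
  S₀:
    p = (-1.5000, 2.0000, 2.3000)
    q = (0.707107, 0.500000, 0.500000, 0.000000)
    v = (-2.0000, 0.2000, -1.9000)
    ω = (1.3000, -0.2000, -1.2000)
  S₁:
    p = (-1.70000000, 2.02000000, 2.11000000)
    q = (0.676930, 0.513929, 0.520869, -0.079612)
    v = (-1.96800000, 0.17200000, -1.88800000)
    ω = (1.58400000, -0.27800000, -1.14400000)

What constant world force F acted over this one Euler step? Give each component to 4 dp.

velocity change Δv = (0.03200000, -0.02800000, 0.01200000)
m·(v₁−v₀)/dt = (1.6000, -1.4000, 0.6000)

F = (1.6000, -1.4000, 0.6000)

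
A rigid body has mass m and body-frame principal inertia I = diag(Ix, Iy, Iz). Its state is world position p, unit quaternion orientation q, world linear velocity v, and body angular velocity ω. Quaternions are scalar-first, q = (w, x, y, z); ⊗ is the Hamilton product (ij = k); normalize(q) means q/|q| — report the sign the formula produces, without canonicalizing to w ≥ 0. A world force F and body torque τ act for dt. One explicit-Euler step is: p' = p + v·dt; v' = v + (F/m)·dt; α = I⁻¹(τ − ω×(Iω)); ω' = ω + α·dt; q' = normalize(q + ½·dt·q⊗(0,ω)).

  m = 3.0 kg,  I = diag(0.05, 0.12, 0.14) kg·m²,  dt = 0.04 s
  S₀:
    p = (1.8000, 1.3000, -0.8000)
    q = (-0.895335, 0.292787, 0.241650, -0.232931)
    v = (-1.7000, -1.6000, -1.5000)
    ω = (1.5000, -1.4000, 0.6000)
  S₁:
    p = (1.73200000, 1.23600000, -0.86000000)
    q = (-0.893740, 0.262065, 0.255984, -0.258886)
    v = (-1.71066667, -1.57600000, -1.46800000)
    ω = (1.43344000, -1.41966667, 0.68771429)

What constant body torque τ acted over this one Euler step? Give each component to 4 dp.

τ = (-0.1000, -0.1400, 0.1600)

rate change Δω = (-0.06656000, -0.01966667, 0.08771429)
gyro term ω₀×Iω₀ = (-0.0168, -0.0810, -0.1470)
τ = I·(Δω/dt) + ω₀×(Iω₀) = (-0.1000, -0.1400, 0.1600)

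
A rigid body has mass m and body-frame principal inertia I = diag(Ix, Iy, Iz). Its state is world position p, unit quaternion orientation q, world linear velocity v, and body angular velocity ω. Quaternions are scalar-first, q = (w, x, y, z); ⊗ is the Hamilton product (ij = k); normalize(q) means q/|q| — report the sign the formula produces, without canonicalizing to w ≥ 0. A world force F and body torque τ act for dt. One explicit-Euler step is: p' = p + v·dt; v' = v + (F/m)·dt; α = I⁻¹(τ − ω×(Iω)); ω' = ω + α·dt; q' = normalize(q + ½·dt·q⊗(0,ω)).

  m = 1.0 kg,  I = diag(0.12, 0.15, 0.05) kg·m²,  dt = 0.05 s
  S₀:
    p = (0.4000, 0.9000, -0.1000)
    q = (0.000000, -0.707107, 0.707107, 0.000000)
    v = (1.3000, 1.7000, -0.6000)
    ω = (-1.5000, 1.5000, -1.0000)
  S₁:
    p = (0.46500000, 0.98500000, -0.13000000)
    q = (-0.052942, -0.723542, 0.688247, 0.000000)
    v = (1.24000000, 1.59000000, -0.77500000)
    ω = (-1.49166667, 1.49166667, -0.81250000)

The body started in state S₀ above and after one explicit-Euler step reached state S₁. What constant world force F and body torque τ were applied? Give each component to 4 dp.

F = (-1.2000, -2.2000, -3.5000)
τ = (0.1700, 0.0800, 0.1200)

rate change Δω = (0.00833333, -0.00833333, 0.18750000)
precession coupling = (0.1500, 0.1050, -0.0675)
I·α + gyro = (0.1700, 0.0800, 0.1200)
velocity change Δv = (-0.06000000, -0.11000000, -0.17500000)
F = m·Δv/dt = (-1.2000, -2.2000, -3.5000)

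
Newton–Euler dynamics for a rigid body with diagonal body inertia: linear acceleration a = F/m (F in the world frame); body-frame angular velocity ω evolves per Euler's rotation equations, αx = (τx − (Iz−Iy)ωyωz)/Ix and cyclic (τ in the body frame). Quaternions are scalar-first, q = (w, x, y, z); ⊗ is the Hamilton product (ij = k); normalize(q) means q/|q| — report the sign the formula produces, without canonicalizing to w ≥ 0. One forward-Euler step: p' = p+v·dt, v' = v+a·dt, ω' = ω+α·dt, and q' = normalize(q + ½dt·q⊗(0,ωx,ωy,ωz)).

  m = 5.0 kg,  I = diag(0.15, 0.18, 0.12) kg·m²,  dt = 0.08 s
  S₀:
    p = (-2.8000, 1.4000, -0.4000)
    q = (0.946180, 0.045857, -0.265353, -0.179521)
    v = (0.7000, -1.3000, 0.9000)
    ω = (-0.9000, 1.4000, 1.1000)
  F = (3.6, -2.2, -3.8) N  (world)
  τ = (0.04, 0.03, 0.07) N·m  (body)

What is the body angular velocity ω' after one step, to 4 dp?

ω' = (-0.8294, 1.4265, 1.1719)

ω×(Iω) gyroscopic = (-0.0924, -0.0297, -0.0378)
(τ − ω×Iω)/I = (0.8827, 0.3317, 0.8983)
ω' = ω + α·dt = (-0.8294, 1.4265, 1.1719)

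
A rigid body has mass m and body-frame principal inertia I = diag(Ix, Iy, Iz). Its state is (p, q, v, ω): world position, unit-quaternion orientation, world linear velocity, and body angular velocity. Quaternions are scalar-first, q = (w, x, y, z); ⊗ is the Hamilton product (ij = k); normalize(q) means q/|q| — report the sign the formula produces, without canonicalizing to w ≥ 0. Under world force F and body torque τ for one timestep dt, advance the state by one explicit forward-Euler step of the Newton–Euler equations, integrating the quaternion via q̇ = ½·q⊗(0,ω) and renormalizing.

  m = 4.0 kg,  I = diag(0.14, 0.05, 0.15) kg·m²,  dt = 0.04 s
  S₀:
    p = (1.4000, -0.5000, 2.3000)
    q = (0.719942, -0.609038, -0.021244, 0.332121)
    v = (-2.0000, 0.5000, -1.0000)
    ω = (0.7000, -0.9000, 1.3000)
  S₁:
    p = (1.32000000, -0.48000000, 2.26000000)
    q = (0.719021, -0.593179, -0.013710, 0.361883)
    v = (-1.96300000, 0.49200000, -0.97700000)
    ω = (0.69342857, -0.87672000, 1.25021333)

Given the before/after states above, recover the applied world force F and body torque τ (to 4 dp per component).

rate change Δω = (-0.00657143, 0.02328000, -0.04978667)
ω₀×(Iω₀) = (-0.1170, -0.0091, 0.0567)
τ = I·(Δω/dt) + ω₀×(Iω₀) = (-0.1400, 0.0200, -0.1300)
Δv = v₁−v₀ = (0.03700000, -0.00800000, 0.02300000)
applied force F = (3.7000, -0.8000, 2.3000)

F = (3.7000, -0.8000, 2.3000)
τ = (-0.1400, 0.0200, -0.1300)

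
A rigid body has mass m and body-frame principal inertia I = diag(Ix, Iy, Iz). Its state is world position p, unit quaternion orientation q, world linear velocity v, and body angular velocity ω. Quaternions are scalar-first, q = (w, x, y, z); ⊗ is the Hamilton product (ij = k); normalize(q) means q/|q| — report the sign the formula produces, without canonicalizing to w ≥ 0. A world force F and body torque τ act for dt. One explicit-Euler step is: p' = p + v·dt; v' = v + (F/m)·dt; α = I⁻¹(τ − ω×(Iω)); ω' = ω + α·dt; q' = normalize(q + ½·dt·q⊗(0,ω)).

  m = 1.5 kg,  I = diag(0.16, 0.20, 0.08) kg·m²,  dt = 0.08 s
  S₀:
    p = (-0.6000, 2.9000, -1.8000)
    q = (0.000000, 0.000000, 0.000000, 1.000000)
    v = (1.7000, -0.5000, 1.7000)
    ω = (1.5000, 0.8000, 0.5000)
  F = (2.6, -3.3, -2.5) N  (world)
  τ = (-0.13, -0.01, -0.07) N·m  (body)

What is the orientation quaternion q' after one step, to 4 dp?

Hamilton product q⊗(0,ω) = (-0.5000000, -0.8000000, 1.5000000, 0.0000000)
updated quaternion q' = (-0.0199, -0.0319, 0.0598, 0.9975)

q' = (-0.0199, -0.0319, 0.0598, 0.9975)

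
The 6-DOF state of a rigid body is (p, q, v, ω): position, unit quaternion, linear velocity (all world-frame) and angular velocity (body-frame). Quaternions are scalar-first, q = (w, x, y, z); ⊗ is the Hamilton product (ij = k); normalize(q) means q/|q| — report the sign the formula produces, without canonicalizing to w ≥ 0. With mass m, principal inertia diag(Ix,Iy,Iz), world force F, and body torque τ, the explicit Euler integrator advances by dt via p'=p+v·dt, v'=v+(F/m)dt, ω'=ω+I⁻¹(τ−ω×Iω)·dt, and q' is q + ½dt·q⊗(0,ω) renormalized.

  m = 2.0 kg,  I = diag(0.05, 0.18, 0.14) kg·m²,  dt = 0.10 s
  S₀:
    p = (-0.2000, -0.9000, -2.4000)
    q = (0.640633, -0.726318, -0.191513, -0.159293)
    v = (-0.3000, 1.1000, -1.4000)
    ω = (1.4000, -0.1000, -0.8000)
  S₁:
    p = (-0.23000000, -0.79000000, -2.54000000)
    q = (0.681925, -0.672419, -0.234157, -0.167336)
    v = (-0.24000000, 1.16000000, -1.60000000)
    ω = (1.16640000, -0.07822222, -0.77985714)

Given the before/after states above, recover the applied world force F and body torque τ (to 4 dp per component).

rate change Δω = (-0.23360000, 0.02177778, 0.02014286)
precession coupling = (-0.0032, 0.1008, -0.0182)
I·α + gyro = (-0.1200, 0.1400, 0.0100)
v₁ − v₀ = (0.06000000, 0.06000000, -0.20000000)
F = m·Δv/dt = (1.2000, 1.2000, -4.0000)

F = (1.2000, 1.2000, -4.0000)
τ = (-0.1200, 0.1400, 0.0100)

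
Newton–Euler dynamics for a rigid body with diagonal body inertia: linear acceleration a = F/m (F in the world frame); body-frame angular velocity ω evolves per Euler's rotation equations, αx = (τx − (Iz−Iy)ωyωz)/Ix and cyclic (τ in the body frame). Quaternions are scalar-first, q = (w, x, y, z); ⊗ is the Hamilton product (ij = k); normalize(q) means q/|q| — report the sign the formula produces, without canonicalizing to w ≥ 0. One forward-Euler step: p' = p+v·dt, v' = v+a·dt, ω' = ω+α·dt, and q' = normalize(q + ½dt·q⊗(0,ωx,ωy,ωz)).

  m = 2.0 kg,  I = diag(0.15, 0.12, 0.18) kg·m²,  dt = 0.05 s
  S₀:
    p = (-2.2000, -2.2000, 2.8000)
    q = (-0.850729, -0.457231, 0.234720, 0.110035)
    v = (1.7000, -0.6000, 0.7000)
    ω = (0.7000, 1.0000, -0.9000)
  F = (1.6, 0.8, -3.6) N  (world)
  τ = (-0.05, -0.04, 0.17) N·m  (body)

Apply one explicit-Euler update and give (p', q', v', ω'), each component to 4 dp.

p' = (-2.1150, -2.2300, 2.8350)
q' = (-0.8455, -0.4798, 0.2049, 0.1136)
v' = (1.7400, -0.5800, 0.6100)
ω' = (0.7013, 0.9755, -0.8469)

p + v·dt = (-2.1150, -2.2300, 2.8350)
new velocity v' = (1.7400, -0.5800, 0.6100)
gyro term ω×Iω = (-0.0540, 0.0189, -0.0210)
(τ − ω×Iω)/I = (0.0267, -0.4908, 1.0611)
ω + α·dt = (0.7013, 0.9755, -0.8469)
2q̇ = q⊗(0,ω) = (0.1843732, -0.9167933, -1.1852124, 0.1441211)
q' = normalize(q + ½dt·q⊗(0,ω)) = (-0.8455, -0.4798, 0.2049, 0.1136)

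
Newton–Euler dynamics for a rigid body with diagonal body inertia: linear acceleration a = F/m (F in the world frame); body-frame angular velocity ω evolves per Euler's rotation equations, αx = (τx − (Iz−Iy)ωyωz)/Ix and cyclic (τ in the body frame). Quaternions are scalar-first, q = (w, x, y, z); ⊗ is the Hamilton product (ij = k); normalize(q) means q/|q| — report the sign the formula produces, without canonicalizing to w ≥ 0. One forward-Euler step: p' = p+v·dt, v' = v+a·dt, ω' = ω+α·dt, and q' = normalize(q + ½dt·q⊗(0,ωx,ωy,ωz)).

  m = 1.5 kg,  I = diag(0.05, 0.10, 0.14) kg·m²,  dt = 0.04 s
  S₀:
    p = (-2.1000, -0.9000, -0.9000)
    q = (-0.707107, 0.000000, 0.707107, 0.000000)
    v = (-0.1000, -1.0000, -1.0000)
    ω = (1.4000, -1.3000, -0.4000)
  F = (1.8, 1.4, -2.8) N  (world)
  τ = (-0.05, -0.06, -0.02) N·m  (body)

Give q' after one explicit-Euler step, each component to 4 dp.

q' = (-0.6882, -0.0254, 0.7249, -0.0141)

Hamilton product q⊗(0,ω) = (0.9192391, -1.2727926, 0.9192391, -0.7071070)
updated quaternion q' = (-0.6882, -0.0254, 0.7249, -0.0141)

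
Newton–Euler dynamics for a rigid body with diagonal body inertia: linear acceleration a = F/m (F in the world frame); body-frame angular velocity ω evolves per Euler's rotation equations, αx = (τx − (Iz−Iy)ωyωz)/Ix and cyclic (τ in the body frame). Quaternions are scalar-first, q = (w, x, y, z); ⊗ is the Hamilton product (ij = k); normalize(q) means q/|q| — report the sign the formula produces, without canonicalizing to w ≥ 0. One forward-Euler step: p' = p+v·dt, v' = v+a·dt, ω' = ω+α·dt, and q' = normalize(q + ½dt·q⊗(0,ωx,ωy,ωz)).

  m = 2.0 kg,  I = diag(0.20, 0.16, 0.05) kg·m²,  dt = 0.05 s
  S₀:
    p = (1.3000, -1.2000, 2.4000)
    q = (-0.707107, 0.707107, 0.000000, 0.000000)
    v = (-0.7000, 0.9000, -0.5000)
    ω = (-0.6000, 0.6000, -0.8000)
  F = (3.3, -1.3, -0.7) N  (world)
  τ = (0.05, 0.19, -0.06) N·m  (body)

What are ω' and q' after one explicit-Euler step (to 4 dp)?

angular accel α = (-0.0140, 0.7375, -1.4880)
new body rate ω' = (-0.6007, 0.6369, -0.8744)
2q̇ = q⊗(0,ω) = (0.4242642, 0.4242642, 0.1414214, 0.9899498)
q' = normalize(q + ½dt·q⊗(0,ω)) = (-0.6962, 0.7174, 0.0035, 0.0247)

ω' = (-0.6007, 0.6369, -0.8744)
q' = (-0.6962, 0.7174, 0.0035, 0.0247)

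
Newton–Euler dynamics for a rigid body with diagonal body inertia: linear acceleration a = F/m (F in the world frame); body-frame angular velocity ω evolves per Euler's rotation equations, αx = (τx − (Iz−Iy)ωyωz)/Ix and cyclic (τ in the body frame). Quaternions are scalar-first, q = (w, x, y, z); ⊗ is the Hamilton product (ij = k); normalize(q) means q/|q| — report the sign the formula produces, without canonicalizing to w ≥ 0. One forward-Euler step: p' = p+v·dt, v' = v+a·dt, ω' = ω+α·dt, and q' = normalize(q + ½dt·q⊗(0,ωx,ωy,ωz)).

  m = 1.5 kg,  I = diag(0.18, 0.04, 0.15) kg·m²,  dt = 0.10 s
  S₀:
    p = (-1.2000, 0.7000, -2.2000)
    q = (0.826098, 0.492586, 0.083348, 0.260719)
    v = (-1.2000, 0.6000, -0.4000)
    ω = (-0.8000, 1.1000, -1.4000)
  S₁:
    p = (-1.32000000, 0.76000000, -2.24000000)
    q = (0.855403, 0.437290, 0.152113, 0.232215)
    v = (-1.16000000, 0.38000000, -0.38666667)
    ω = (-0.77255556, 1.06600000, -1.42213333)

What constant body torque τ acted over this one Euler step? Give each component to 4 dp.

τ = (-0.1200, 0.0200, 0.0900)

ω₁ − ω₀ = (0.02744444, -0.03400000, -0.02213333)
I·α + gyro = (-0.1200, 0.0200, 0.0900)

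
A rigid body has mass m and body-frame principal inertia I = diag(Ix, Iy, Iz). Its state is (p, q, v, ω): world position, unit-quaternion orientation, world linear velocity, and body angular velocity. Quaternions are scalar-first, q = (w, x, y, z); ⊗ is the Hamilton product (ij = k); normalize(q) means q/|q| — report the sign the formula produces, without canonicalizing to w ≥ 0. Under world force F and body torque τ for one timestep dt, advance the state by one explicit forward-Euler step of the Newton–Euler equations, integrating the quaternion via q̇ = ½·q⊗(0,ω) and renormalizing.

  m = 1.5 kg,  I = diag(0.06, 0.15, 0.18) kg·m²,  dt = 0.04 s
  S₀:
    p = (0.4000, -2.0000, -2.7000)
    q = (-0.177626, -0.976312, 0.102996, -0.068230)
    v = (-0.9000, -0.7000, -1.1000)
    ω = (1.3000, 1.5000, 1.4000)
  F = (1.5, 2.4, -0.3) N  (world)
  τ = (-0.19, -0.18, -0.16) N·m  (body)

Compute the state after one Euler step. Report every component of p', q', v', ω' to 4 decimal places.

precession coupling ω×(Iω) = (0.0630, -0.2184, 0.1755)
angular accel α = (-4.2167, 0.2560, -1.8639)
ω' = ω + α·dt = (1.1313, 1.5102, 1.3254)
Hamilton product q⊗(0,ω) = (1.2102336, 0.0156256, 1.0116988, -1.8470392)
q' = normalize(q + ½dt·q⊗(0,ω)) = (-0.1532, -0.9749, 0.1231, -0.1050)
linear accel F/m = (1.0000, 1.6000, -0.2000)
new position p' = (0.3640, -2.0280, -2.7440)
v' = v + a·dt = (-0.8600, -0.6360, -1.1080)

p' = (0.3640, -2.0280, -2.7440)
q' = (-0.1532, -0.9749, 0.1231, -0.1050)
v' = (-0.8600, -0.6360, -1.1080)
ω' = (1.1313, 1.5102, 1.3254)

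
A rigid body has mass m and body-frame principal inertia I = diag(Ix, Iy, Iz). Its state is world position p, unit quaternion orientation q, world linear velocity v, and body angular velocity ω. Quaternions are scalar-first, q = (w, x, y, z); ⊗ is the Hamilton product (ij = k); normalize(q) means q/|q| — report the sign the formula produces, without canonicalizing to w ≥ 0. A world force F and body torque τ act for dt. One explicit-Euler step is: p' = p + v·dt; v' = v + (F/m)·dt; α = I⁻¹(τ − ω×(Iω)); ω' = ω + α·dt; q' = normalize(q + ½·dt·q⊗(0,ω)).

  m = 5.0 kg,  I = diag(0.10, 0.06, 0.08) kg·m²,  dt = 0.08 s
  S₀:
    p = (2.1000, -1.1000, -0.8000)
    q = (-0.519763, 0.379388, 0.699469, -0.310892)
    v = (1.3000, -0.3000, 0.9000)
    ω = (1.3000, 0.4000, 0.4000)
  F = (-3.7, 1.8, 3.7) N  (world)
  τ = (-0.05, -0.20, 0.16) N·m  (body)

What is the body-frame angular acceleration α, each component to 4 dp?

α = (-0.5320, -3.5067, 2.2600)

ω×(Iω) gyroscopic = (0.0032, 0.0104, -0.0208)
(τ − ω×Iω)/I = (-0.5320, -3.5067, 2.2600)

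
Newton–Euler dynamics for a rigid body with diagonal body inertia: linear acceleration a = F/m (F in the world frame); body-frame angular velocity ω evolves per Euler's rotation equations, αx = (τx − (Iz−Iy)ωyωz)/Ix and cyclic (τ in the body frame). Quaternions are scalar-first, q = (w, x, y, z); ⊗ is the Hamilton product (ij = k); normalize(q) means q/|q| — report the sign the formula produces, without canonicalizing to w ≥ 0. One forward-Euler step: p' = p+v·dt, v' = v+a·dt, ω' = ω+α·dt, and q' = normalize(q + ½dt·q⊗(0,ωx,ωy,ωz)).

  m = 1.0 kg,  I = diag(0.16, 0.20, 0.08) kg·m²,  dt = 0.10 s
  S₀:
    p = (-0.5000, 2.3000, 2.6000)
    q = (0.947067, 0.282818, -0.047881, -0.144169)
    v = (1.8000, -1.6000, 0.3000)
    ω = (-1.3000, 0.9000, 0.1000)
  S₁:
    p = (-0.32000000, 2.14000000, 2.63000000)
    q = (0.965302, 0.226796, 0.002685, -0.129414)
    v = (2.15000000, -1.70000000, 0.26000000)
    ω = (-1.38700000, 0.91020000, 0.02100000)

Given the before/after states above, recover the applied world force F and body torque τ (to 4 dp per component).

v₁ − v₀ = (0.35000000, -0.10000000, -0.04000000)
m·(v₁−v₀)/dt = (3.5000, -1.0000, -0.4000)
Δω = ω₁−ω₀ = (-0.08700000, 0.01020000, -0.07900000)
τ = I·(Δω/dt) + ω₀×(Iω₀) = (-0.1500, 0.0100, -0.1100)

F = (3.5000, -1.0000, -0.4000)
τ = (-0.1500, 0.0100, -0.1100)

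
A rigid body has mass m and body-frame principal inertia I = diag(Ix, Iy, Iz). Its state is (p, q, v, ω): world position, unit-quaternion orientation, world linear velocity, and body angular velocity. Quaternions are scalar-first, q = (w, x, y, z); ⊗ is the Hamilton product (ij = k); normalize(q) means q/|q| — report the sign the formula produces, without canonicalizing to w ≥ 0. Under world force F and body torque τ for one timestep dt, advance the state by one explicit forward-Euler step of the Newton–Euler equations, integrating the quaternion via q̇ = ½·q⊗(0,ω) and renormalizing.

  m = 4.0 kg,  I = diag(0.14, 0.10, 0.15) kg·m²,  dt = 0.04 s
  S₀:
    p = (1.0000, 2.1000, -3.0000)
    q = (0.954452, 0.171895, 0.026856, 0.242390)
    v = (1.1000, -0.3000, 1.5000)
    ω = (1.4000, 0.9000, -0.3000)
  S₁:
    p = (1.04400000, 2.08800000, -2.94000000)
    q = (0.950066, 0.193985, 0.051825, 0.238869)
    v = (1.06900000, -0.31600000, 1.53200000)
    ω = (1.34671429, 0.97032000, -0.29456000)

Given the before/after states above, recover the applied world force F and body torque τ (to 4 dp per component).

F = (-3.1000, -1.6000, 3.2000)
τ = (-0.2000, 0.1800, -0.0300)

Δω = ω₁−ω₀ = (-0.05328571, 0.07032000, 0.00544000)
precession coupling = (-0.0135, 0.0042, -0.0504)
I·α + gyro = (-0.2000, 0.1800, -0.0300)
Δv = v₁−v₀ = (-0.03100000, -0.01600000, 0.03200000)
F = m·Δv/dt = (-3.1000, -1.6000, 3.2000)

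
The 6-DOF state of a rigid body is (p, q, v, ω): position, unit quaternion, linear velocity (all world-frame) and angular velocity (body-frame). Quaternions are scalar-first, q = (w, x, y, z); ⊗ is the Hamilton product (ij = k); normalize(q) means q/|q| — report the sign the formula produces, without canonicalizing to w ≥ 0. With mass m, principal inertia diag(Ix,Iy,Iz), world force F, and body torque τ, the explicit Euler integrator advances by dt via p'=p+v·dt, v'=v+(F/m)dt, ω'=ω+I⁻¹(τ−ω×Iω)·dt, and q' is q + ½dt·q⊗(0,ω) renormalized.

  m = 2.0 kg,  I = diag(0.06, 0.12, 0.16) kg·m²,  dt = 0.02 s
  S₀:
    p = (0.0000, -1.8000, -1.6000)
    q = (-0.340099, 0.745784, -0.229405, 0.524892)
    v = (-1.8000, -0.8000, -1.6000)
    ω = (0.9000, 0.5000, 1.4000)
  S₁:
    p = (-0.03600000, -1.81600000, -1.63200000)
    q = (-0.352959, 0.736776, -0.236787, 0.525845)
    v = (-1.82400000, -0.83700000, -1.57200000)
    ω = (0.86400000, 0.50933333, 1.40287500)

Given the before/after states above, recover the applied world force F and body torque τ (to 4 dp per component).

Δω = ω₁−ω₀ = (-0.03600000, 0.00933333, 0.00287500)
τ = I·(Δω/dt) + ω₀×(Iω₀) = (-0.0800, -0.0700, 0.0500)
v₁ − v₀ = (-0.02400000, -0.03700000, 0.02800000)
m·(v₁−v₀)/dt = (-2.4000, -3.7000, 2.8000)

F = (-2.4000, -3.7000, 2.8000)
τ = (-0.0800, -0.0700, 0.0500)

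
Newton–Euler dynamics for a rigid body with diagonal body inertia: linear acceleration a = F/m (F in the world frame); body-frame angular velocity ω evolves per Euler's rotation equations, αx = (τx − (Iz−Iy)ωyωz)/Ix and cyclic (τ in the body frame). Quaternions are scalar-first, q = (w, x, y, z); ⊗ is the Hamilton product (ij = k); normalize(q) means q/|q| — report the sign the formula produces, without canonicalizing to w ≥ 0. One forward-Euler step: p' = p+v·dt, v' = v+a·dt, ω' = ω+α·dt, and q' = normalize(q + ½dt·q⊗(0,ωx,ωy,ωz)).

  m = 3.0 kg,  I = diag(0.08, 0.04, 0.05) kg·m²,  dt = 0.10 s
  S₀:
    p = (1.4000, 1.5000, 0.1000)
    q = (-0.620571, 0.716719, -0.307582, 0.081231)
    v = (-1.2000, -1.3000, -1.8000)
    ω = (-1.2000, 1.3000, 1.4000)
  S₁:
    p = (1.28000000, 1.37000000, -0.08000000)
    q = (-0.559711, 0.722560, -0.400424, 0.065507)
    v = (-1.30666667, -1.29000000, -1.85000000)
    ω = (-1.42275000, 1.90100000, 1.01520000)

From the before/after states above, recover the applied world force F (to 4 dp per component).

F = (-3.2000, 0.3000, -1.5000)

velocity change Δv = (-0.10666667, 0.01000000, -0.05000000)
applied force F = (-3.2000, 0.3000, -1.5000)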